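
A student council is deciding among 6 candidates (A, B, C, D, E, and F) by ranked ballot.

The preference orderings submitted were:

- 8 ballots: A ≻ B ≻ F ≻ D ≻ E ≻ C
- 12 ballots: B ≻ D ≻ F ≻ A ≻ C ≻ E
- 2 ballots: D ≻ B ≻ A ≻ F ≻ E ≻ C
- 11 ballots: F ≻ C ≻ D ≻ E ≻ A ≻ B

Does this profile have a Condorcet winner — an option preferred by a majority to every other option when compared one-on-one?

Head-to-head results (33 voters total):
A vs B: A wins 19–14.
A vs C: A wins 22–11.
A vs D: D wins 25–8.
A vs E: A wins 22–11.
A vs F: F wins 23–10.
B vs C: B wins 22–11.
B vs D: B wins 20–13.
B vs E: B wins 22–11.
B vs F: B wins 22–11.
C vs D: D wins 22–11.
C vs E: C wins 23–10.
C vs F: F wins 33–0.
D vs E: D wins 33–0.
D vs F: F wins 19–14.
E vs F: F wins 33–0.
No candidate beats all others: A beats B beats D beats A, a majority cycle.

No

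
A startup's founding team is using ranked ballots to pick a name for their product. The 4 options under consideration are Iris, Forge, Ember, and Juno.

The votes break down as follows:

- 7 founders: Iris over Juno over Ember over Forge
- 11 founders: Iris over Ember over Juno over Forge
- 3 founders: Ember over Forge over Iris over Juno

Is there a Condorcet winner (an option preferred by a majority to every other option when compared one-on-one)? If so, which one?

Head-to-head results (21 voters total):
Iris vs Forge: Iris wins 18–3.
Iris vs Ember: Iris wins 18–3.
Iris vs Juno: Iris wins 21–0.
Forge vs Ember: Ember wins 21–0.
Forge vs Juno: Juno wins 18–3.
Ember vs Juno: Ember wins 14–7.
Iris beats each rival — Forge (18–3), Ember (18–3), Juno (21–0) — so Iris is the Condorcet winner.

Iris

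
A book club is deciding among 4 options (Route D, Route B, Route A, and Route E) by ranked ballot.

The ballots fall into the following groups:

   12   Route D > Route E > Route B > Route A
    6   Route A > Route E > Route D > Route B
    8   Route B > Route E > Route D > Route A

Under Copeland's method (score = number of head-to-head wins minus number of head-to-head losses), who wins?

Route E

Pairwise results:
  Route D vs Route B: Route D wins 18–8.
  Route D vs Route A: Route D wins 20–6.
  Route D vs Route E: Route E wins 14–12.
  Route B vs Route A: Route B wins 20–6.
  Route B vs Route E: Route E wins 18–8.
  Route A vs Route E: Route E wins 20–6.
Copeland scores (wins − losses):
  Route D: 2 − 1 = 1
  Route B: 1 − 2 = -1
  Route A: 0 − 3 = -3
  Route E: 3 − 0 = 3
Route E has the best Copeland score.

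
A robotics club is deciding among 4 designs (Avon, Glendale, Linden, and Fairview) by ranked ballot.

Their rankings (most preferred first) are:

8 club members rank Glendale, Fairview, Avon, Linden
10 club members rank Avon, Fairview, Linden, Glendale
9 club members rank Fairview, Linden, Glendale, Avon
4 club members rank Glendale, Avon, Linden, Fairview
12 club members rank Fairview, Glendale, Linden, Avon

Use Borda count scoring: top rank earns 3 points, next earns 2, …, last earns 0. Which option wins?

Borda scores:
  Avon: 8·1 + 10·3 + 9·0 + 4·2 + 12·0 = 46
  Glendale: 8·3 + 10·0 + 9·1 + 4·3 + 12·2 = 69
  Linden: 8·0 + 10·1 + 9·2 + 4·1 + 12·1 = 44
  Fairview: 8·2 + 10·2 + 9·3 + 4·0 + 12·3 = 99
Fairview has the highest total.

Fairview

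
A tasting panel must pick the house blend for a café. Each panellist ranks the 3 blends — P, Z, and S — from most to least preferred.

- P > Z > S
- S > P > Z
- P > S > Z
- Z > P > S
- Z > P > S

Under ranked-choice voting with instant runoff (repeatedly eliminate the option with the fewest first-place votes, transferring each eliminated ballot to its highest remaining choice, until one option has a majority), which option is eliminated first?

S

Round 1: P 2, Z 2, S 1. S has the fewest and is eliminated.
Round 2: P 3, Z 2. P has a majority.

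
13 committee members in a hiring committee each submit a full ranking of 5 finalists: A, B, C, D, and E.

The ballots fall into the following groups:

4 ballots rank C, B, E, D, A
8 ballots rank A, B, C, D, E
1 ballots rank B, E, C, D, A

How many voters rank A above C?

8

Ballots ranking A above C: 8.
Ballots ranking C above A: 4+1 = 5.
So 8 of 13 voters prefer A to C.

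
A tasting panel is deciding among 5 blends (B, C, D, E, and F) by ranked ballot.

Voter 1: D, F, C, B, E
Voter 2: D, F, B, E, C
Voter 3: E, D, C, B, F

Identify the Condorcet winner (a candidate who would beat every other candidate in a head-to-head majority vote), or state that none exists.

D

Head-to-head results (3 voters total):
B vs C: C wins 2–1.
B vs D: D wins 3–0.
B vs E: B wins 2–1.
B vs F: F wins 2–1.
C vs D: D wins 3–0.
C vs E: E wins 2–1.
C vs F: F wins 2–1.
D vs E: D wins 2–1.
D vs F: D wins 3–0.
E vs F: F wins 2–1.
D beats each rival — B (3–0), C (3–0), E (2–1), F (3–0) — so D is the Condorcet winner.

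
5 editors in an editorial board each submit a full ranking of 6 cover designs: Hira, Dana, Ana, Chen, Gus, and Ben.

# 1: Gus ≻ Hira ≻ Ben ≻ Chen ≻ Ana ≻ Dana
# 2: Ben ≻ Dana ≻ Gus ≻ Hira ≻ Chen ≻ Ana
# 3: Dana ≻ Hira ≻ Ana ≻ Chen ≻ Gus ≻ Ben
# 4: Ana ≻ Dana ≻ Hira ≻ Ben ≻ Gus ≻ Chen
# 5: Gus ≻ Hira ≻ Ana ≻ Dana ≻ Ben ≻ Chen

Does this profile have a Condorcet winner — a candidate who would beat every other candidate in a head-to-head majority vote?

Head-to-head results (5 voters total):
Hira vs Dana: Dana wins 3–2.
Hira vs Ana: Hira wins 4–1.
Hira vs Chen: Hira wins 5–0.
Hira vs Gus: Gus wins 3–2.
Hira vs Ben: Hira wins 4–1.
Dana vs Ana: Ana wins 3–2.
Dana vs Chen: Dana wins 4–1.
Dana vs Gus: Dana wins 3–2.
Dana vs Ben: Dana wins 3–2.
Ana vs Chen: Ana wins 3–2.
Ana vs Gus: Gus wins 3–2.
Ana vs Ben: Ana wins 3–2.
Chen vs Gus: Gus wins 4–1.
Chen vs Ben: Ben wins 4–1.
Gus vs Ben: Gus wins 3–2.
No candidate beats all others: Hira beats Ana beats Dana beats Hira, a majority cycle.

No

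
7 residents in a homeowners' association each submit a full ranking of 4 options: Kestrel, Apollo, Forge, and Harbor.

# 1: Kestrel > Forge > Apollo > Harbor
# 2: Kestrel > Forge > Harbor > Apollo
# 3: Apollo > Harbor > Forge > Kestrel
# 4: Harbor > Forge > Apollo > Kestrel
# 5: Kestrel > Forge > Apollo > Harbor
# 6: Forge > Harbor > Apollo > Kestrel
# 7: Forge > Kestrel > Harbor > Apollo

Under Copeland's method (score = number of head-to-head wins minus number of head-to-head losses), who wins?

Pairwise results:
  Kestrel vs Apollo: Kestrel wins 4–3.
  Kestrel vs Forge: Forge wins 4–3.
  Kestrel vs Harbor: Kestrel wins 4–3.
  Apollo vs Forge: Forge wins 6–1.
  Apollo vs Harbor: Harbor wins 4–3.
  Forge vs Harbor: Forge wins 5–2.
Copeland scores (wins − losses):
  Kestrel: 2 − 1 = 1
  Apollo: 0 − 3 = -3
  Forge: 3 − 0 = 3
  Harbor: 1 − 2 = -1
Forge has the best Copeland score.

Forge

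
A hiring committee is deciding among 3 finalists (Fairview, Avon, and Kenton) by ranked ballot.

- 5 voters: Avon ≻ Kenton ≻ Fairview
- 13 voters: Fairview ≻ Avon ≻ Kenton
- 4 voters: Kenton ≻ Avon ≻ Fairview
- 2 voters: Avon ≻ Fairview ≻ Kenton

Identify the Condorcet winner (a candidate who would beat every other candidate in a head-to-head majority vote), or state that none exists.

Head-to-head results (24 voters total):
Fairview vs Avon: Fairview wins 13–11.
Fairview vs Kenton: Fairview wins 15–9.
Avon vs Kenton: Avon wins 20–4.
Fairview beats each rival — Avon (13–11), Kenton (15–9) — so Fairview is the Condorcet winner.

Fairview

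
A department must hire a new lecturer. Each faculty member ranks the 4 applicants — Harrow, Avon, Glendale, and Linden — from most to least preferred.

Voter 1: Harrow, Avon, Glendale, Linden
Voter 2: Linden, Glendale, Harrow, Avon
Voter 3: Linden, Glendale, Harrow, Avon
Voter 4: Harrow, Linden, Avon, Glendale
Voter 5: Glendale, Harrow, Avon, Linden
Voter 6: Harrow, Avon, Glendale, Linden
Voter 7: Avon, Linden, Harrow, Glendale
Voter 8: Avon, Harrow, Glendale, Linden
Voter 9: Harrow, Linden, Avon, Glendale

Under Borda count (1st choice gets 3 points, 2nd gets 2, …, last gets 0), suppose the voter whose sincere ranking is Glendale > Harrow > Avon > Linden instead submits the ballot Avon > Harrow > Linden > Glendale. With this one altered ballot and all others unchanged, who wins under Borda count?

Harrow

Borda totals with the altered ballot: Harrow 19, Avon 15, Glendale 7, Linden 13.
The winner is unchanged: still Harrow.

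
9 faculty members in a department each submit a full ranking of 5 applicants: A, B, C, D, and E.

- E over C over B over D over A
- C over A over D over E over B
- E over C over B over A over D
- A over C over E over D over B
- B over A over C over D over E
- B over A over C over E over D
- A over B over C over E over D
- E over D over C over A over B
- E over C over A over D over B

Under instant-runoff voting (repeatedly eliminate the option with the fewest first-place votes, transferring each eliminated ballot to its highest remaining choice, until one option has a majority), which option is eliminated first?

Round 1: E 4, A 2, B 2, C 1, D 0. D has the fewest and is eliminated.
Round 2: E 4, A 2, B 2, C 1. C has the fewest and is eliminated.
Round 3: E 4, A 3, B 2. B has the fewest and is eliminated.
Round 4: A 5, E 4. A has a majority.

D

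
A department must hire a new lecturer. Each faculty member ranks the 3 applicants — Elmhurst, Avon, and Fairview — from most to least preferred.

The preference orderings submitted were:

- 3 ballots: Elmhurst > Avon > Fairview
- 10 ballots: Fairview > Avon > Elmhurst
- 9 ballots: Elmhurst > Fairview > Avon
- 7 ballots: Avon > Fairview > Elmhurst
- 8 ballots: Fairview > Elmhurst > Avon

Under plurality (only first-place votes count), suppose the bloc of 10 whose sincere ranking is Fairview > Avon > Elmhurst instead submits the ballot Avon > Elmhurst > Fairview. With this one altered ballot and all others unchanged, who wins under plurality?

Avon

First-place totals with the altered ballot: Elmhurst 12, Avon 17, Fairview 8.
The switch changes the winner from Fairview to Avon.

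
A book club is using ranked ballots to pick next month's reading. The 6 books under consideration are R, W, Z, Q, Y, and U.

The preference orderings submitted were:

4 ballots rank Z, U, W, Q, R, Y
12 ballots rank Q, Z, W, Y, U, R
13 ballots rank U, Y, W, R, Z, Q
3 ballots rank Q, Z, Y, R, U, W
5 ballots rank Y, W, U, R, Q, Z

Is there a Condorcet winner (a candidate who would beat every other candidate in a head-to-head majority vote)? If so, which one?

There is no Condorcet winner

Head-to-head results (37 voters total):
R vs W: W wins 34–3.
R vs Z: Z wins 19–18.
R vs Q: Q wins 19–18.
R vs Y: Y wins 33–4.
R vs U: U wins 34–3.
W vs Z: Z wins 19–18.
W vs Q: W wins 22–15.
W vs Y: Y wins 21–16.
W vs U: U wins 20–17.
Z vs Q: Q wins 20–17.
Z vs Y: Z wins 19–18.
Z vs U: Z wins 19–18.
Q vs Y: Q wins 19–18.
Q vs U: U wins 22–15.
Y vs U: Y wins 20–17.
No candidate beats all others: W beats Q beats Z beats W, a majority cycle.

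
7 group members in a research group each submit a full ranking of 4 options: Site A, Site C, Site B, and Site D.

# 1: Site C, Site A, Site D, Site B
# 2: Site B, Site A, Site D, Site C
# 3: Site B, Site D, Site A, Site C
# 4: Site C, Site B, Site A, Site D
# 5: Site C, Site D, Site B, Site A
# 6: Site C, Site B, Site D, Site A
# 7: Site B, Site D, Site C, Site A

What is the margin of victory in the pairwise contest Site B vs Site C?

Ballots ranking Site B above Site C: 3.
Ballots ranking Site C above Site B: 4.
Site C wins 4–3, a margin of 1.

1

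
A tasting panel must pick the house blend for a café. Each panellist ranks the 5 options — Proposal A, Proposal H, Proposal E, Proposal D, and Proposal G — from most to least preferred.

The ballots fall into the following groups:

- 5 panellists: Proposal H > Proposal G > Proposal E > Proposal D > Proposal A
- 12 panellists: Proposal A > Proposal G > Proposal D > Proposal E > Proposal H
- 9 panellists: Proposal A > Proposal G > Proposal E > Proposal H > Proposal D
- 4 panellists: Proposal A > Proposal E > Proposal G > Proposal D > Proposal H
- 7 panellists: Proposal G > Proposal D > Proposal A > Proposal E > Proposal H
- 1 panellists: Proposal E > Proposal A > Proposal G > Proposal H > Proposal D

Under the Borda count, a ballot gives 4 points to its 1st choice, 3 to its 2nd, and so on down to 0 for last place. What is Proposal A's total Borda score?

117

Borda scores:
  Proposal A: 5·0 + 12·4 + 9·4 + 4·4 + 7·2 + 3 = 117
  Proposal H: 5·4 + 12·0 + 9·1 + 4·0 + 7·0 + 1 = 30
  Proposal E: 5·2 + 12·1 + 9·2 + 4·3 + 7·1 + 4 = 63
  Proposal D: 5·1 + 12·2 + 9·0 + 4·1 + 7·3 + 0 = 54
  Proposal G: 5·3 + 12·3 + 9·3 + 4·2 + 7·4 + 2 = 116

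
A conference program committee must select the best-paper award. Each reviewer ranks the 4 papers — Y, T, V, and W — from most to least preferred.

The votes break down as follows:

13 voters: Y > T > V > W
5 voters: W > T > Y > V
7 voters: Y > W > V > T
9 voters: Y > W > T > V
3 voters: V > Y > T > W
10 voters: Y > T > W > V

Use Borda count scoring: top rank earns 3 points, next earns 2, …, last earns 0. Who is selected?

Borda scores:
  Y: 13·3 + 5·1 + 7·3 + 9·3 + 3·2 + 10·3 = 128
  T: 13·2 + 5·2 + 7·0 + 9·1 + 3·1 + 10·2 = 68
  V: 13·1 + 5·0 + 7·1 + 9·0 + 3·3 + 10·0 = 29
  W: 13·0 + 5·3 + 7·2 + 9·2 + 3·0 + 10·1 = 57
Y has the highest total.

Y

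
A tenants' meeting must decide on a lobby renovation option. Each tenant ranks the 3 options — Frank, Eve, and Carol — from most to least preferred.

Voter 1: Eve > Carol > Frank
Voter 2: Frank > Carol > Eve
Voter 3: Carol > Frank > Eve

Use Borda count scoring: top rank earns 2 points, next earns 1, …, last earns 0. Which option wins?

Carol

Borda scores:
  Frank: 0 + 2 + 1 = 3
  Eve: 2 + 0 + 0 = 2
  Carol: 1 + 1 + 2 = 4
Carol has the highest total.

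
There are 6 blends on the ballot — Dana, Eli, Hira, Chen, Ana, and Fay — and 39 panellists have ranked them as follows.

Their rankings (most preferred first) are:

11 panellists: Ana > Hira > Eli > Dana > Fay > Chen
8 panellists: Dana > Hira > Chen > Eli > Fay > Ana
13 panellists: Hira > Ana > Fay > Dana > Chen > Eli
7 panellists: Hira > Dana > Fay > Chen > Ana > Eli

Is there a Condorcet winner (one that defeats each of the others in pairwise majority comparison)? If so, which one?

Hira

Head-to-head results (39 voters total):
Dana vs Eli: Dana wins 28–11.
Dana vs Hira: Hira wins 31–8.
Dana vs Chen: Dana wins 39–0.
Dana vs Ana: Ana wins 24–15.
Dana vs Fay: Dana wins 26–13.
Eli vs Hira: Hira wins 39–0.
Eli vs Chen: Chen wins 28–11.
Eli vs Ana: Ana wins 31–8.
Eli vs Fay: Fay wins 20–19.
Hira vs Chen: Hira wins 39–0.
Hira vs Ana: Hira wins 28–11.
Hira vs Fay: Hira wins 39–0.
Chen vs Ana: Ana wins 24–15.
Chen vs Fay: Fay wins 31–8.
Ana vs Fay: Ana wins 24–15.
Hira beats each rival — Dana (31–8), Eli (39–0), Chen (39–0), Ana (28–11), Fay (39–0) — so Hira is the Condorcet winner.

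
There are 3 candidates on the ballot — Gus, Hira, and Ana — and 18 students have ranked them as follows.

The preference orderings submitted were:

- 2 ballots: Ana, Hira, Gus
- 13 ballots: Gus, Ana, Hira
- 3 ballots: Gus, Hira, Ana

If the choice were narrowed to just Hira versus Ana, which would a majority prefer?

Ana

Ballots ranking Hira above Ana: 3.
Ballots ranking Ana above Hira: 2+13 = 15.
Ana wins the head-to-head, 15–3.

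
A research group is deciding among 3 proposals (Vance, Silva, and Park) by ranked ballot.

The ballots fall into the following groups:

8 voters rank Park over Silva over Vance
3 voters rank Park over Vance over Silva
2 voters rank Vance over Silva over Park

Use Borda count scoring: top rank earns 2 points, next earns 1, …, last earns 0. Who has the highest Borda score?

Park

Borda scores:
  Vance: 8·0 + 3·1 + 2·2 = 7
  Silva: 8·1 + 3·0 + 2·1 = 10
  Park: 8·2 + 3·2 + 2·0 = 22
Park has the highest total.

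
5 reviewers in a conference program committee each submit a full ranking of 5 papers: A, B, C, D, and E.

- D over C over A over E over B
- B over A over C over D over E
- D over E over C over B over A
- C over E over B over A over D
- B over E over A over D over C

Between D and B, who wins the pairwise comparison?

Ballots ranking D above B: 2.
Ballots ranking B above D: 3.
B wins the head-to-head, 3–2.

B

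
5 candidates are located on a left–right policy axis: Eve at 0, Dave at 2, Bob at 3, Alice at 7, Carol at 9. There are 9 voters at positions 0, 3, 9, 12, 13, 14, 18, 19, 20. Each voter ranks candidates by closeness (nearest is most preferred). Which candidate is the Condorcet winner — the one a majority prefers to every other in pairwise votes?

With single-peaked preferences on a line, the Condorcet winner is the candidate closest to the median voter.
The median voter (position 13) is closest to Carol at 9.
Check: Carol vs Alice — voters closer to Carol: 7 of 9.

Carol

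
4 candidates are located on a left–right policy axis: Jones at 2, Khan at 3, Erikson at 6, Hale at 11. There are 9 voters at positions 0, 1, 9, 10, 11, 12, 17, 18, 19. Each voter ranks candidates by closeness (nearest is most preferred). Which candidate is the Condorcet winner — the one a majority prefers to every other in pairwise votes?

Hale

With single-peaked preferences on a line, the Condorcet winner is the candidate closest to the median voter.
The median voter (position 11) is closest to Hale at 11.
Check: Hale vs Khan — voters closer to Hale: 7 of 9.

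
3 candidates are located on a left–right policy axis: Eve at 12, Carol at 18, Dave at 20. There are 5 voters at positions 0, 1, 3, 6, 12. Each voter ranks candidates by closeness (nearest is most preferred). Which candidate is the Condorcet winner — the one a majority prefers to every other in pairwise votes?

With single-peaked preferences on a line, the Condorcet winner is the candidate closest to the median voter.
The median voter (position 3) is closest to Eve at 12.
Check: Eve vs Dave — voters closer to Eve: 5 of 5.

Eve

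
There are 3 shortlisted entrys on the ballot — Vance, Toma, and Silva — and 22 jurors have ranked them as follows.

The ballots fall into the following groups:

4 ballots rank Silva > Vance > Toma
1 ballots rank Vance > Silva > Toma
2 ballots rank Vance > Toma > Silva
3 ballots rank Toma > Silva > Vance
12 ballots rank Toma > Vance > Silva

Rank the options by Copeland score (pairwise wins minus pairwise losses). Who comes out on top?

Pairwise results:
  Vance vs Toma: Toma wins 15–7.
  Vance vs Silva: Vance wins 15–7.
  Toma vs Silva: Toma wins 17–5.
Copeland scores (wins − losses):
  Vance: 1 − 1 = 0
  Toma: 2 − 0 = 2
  Silva: 0 − 2 = -2
Toma has the best Copeland score.

Toma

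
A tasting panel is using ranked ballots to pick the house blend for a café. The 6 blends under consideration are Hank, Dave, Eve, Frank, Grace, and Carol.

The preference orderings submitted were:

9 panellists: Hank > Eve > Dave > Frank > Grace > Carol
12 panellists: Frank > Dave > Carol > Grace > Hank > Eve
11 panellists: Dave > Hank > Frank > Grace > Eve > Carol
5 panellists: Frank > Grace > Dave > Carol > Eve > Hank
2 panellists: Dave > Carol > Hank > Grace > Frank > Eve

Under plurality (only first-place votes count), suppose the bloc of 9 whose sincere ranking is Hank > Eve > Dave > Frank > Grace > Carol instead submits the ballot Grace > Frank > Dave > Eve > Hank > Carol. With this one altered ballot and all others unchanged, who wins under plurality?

First-place totals with the altered ballot: Hank 0, Dave 13, Eve 0, Frank 17, Grace 9, Carol 0.
The winner is unchanged: still Frank.

Frank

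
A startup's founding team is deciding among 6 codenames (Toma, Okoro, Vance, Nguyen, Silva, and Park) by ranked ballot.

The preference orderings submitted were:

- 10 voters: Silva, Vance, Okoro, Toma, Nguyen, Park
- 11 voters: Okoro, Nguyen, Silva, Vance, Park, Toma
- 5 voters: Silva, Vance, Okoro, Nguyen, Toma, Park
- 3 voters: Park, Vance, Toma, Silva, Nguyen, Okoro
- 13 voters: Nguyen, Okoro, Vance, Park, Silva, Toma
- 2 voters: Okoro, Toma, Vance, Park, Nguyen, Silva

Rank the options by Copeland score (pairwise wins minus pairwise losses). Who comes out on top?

Pairwise results:
  Toma vs Okoro: Okoro wins 41–3.
  Toma vs Vance: Vance wins 42–2.
  Toma vs Nguyen: Nguyen wins 29–15.
  Toma vs Silva: Silva wins 39–5.
  Toma vs Park: Park wins 27–17.
  Okoro vs Vance: Okoro wins 26–18.
  Okoro vs Nguyen: Okoro wins 28–16.
  Okoro vs Silva: Okoro wins 26–18.
  Okoro vs Park: Okoro wins 41–3.
  Vance vs Nguyen: Nguyen wins 24–20.
  Vance vs Silva: Silva wins 26–18.
  Vance vs Park: Vance wins 41–3.
  Nguyen vs Silva: Nguyen wins 26–18.
  Nguyen vs Park: Nguyen wins 39–5.
  Silva vs Park: Silva wins 26–18.
Copeland scores (wins − losses):
  Toma: 0 − 5 = -5
  Okoro: 5 − 0 = 5
  Vance: 2 − 3 = -1
  Nguyen: 4 − 1 = 3
  Silva: 3 − 2 = 1
  Park: 1 − 4 = -3
Okoro has the best Copeland score.

Okoro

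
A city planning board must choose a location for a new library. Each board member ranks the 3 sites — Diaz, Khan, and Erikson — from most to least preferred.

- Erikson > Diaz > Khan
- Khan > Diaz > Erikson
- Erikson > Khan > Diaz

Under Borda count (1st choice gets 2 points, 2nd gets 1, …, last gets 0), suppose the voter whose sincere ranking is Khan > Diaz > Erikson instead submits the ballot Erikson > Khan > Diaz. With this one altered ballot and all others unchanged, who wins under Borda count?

Borda totals with the altered ballot: Diaz 1, Khan 2, Erikson 6.
The winner is unchanged: still Erikson.

Erikson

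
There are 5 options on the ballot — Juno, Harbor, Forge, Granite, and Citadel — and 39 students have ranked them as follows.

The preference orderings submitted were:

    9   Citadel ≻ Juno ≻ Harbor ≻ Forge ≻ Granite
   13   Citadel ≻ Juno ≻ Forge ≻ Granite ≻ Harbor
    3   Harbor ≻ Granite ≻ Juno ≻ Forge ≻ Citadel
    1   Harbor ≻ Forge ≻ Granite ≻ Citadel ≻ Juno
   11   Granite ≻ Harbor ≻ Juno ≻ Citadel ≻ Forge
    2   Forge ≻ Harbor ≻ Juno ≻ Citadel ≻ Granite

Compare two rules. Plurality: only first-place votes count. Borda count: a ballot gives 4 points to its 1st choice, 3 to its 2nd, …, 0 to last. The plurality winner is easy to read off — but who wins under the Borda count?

Plurality first-place counts: Juno 0, Harbor 4, Forge 2, Granite 11, Citadel 22 → Citadel.
Borda totals: Juno 98, Harbor 73, Forge 49, Granite 68, Citadel 102 → Citadel.

Citadel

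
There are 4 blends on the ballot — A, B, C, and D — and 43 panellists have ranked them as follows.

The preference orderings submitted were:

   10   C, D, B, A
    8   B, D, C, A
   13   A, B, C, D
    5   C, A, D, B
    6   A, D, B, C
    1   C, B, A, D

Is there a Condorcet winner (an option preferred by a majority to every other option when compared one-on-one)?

No

Head-to-head results (43 voters total):
A vs B: A wins 24–19.
A vs C: C wins 24–19.
A vs D: A wins 25–18.
B vs C: B wins 27–16.
B vs D: B wins 22–21.
C vs D: C wins 29–14.
No candidate beats all others: A beats B beats C beats A, a majority cycle.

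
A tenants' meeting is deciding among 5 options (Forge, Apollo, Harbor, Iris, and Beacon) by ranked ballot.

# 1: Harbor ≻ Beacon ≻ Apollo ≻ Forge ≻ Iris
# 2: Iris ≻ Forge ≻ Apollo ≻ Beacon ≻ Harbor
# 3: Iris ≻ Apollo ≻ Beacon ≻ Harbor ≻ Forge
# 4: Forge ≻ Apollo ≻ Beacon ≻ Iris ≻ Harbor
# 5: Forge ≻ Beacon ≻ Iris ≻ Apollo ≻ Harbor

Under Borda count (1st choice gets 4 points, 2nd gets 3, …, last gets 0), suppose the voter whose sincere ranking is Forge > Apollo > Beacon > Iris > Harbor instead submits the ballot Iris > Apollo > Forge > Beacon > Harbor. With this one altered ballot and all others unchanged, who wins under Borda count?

Iris

Borda totals with the altered ballot: Forge 10, Apollo 11, Harbor 5, Iris 14, Beacon 10.
The switch changes the winner from Forge to Iris.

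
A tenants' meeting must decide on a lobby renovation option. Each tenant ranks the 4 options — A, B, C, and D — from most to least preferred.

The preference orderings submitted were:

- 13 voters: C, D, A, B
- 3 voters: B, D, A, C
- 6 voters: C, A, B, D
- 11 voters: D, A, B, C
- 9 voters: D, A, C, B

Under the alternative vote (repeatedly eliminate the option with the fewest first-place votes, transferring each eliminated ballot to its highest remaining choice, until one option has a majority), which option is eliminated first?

A

Round 1: D 20, C 19, B 3, A 0. A has the fewest and is eliminated.
Round 2: D 20, C 19, B 3. B has the fewest and is eliminated.
Round 3: D 23, C 19. D has a majority.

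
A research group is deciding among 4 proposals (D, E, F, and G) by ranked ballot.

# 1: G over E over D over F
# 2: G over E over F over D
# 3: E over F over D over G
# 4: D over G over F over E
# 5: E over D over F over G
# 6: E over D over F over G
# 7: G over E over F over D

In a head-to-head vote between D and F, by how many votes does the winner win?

1

Ballots ranking D above F: 4.
Ballots ranking F above D: 3.
D wins 4–3, a margin of 1.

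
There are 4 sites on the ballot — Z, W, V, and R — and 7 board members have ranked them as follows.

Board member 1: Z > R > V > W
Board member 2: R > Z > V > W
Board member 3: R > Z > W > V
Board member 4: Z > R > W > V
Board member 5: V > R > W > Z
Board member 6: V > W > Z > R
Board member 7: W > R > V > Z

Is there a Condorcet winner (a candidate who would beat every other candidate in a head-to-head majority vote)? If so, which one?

R

Head-to-head results (7 voters total):
Z vs W: Z wins 4–3.
Z vs V: Z wins 4–3.
Z vs R: R wins 4–3.
W vs V: V wins 4–3.
W vs R: R wins 5–2.
V vs R: R wins 5–2.
R beats each rival — Z (4–3), W (5–2), V (5–2) — so R is the Condorcet winner.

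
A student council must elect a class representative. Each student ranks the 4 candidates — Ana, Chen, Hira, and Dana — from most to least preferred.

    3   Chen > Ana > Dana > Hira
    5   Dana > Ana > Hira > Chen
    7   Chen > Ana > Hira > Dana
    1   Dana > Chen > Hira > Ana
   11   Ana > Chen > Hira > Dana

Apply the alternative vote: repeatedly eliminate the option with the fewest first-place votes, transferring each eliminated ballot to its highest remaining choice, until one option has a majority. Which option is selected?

Ana

Round 1: Ana 11, Chen 10, Dana 6, Hira 0. Hira has the fewest and is eliminated.
Round 2: Ana 11, Chen 10, Dana 6. Dana has the fewest and is eliminated.
Round 3: Ana 16, Chen 11. Ana has a majority.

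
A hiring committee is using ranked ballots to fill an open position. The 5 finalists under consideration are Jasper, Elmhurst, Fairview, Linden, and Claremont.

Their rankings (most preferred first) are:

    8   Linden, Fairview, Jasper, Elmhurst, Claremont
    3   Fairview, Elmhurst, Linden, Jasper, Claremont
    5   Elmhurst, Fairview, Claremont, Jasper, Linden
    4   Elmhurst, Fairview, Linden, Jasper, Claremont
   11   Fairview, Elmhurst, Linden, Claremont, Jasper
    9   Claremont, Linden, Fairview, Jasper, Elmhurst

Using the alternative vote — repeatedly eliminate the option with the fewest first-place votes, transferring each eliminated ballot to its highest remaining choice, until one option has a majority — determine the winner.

Round 1: Fairview 14, Elmhurst 9, Claremont 9, Linden 8, Jasper 0. Jasper has the fewest and is eliminated.
Round 2: Fairview 14, Elmhurst 9, Claremont 9, Linden 8. Linden has the fewest and is eliminated.
Round 3: Fairview 22, Elmhurst 9, Claremont 9. Fairview has a majority.

Fairview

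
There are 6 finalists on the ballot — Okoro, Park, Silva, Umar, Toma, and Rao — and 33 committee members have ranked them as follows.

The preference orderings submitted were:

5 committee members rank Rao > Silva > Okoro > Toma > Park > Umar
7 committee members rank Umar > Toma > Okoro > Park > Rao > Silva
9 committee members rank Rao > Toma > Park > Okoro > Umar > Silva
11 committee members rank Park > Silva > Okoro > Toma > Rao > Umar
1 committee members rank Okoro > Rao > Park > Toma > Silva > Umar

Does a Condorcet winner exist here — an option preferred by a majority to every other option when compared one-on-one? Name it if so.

Head-to-head results (33 voters total):
Okoro vs Park: Park wins 20–13.
Okoro vs Silva: Okoro wins 17–16.
Okoro vs Umar: Okoro wins 26–7.
Okoro vs Toma: Okoro wins 17–16.
Okoro vs Rao: Okoro wins 19–14.
Park vs Silva: Park wins 28–5.
Park vs Umar: Park wins 26–7.
Park vs Toma: Toma wins 21–12.
Park vs Rao: Park wins 18–15.
Silva vs Umar: Silva wins 17–16.
Silva vs Toma: Toma wins 17–16.
Silva vs Rao: Rao wins 22–11.
Umar vs Toma: Toma wins 26–7.
Umar vs Rao: Rao wins 26–7.
Toma vs Rao: Toma wins 18–15.
No candidate beats all others: Okoro beats Toma beats Park beats Okoro, a majority cycle.

None — there is no Condorcet winner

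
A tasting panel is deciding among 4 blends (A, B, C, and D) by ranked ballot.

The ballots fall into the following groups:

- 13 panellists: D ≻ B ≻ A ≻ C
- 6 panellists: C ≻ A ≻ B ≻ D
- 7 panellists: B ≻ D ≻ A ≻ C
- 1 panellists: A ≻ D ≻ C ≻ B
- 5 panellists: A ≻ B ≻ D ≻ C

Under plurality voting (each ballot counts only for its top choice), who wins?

D

First-place vote totals:
  A: 6
  B: 7
  C: 6
  D: 13
D has the most first-place votes.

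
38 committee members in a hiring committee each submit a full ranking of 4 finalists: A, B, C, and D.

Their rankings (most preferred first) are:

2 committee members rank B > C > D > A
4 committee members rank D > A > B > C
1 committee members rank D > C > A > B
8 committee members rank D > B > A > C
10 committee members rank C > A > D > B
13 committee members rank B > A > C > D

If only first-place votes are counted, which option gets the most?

First-place vote totals:
  A: 0
  B: 15
  C: 10
  D: 13
B has the most first-place votes.

B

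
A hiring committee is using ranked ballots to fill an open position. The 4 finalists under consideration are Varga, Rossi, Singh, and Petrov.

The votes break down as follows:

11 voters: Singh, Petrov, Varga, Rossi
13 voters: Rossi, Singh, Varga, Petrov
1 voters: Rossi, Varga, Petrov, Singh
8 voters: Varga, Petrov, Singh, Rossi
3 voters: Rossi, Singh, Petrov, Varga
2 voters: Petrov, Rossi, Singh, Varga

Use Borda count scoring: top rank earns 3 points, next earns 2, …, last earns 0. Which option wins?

Singh

Borda scores:
  Varga: 11·1 + 13·1 + 2 + 8·3 + 3·0 + 2·0 = 50
  Rossi: 11·0 + 13·3 + 3 + 8·0 + 3·3 + 2·2 = 55
  Singh: 11·3 + 13·2 + 0 + 8·1 + 3·2 + 2·1 = 75
  Petrov: 11·2 + 13·0 + 1 + 8·2 + 3·1 + 2·3 = 48
Singh has the highest total.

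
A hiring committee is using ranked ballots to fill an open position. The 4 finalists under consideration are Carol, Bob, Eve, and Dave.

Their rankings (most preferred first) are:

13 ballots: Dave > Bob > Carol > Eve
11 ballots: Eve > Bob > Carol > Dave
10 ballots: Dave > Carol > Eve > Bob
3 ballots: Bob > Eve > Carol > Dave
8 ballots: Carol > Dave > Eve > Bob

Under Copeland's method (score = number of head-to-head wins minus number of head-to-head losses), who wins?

Pairwise results:
  Carol vs Bob: Bob wins 27–18.
  Carol vs Eve: Carol wins 31–14.
  Carol vs Dave: Dave wins 23–22.
  Bob vs Eve: Eve wins 29–16.
  Bob vs Dave: Dave wins 31–14.
  Eve vs Dave: Dave wins 31–14.
Copeland scores (wins − losses):
  Carol: 1 − 2 = -1
  Bob: 1 − 2 = -1
  Eve: 1 − 2 = -1
  Dave: 3 − 0 = 3
Dave has the best Copeland score.

Dave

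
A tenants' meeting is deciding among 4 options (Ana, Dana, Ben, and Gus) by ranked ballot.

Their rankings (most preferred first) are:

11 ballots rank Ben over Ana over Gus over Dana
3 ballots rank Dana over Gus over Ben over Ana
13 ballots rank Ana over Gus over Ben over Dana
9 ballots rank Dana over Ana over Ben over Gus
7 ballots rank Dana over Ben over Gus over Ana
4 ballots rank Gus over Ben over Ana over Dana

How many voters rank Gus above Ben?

Ballots ranking Gus above Ben: 3+13+4 = 20.
Ballots ranking Ben above Gus: 11+9+7 = 27.
So 20 of 47 voters prefer Gus to Ben.

20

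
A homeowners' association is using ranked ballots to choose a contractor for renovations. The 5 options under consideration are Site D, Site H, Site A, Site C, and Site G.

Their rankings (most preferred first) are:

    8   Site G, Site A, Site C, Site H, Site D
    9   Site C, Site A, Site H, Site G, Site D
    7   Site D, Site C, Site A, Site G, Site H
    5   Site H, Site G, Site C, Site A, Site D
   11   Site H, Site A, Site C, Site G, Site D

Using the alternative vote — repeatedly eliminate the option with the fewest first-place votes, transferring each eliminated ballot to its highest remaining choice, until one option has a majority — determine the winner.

Site C

Round 1: Site H 16, Site C 9, Site G 8, Site D 7, Site A 0. Site A has the fewest and is eliminated.
Round 2: Site H 16, Site C 9, Site G 8, Site D 7. Site D has the fewest and is eliminated.
Round 3: Site H 16, Site C 16, Site G 8. Site G has the fewest and is eliminated.
Round 4: Site C 24, Site H 16. Site C has a majority.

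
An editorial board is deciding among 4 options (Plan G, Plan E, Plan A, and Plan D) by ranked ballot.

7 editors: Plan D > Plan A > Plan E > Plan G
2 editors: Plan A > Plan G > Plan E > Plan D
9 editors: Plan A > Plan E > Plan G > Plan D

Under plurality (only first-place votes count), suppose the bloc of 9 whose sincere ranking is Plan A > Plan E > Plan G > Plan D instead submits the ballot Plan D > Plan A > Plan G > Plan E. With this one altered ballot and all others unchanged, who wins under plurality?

Plan D

First-place totals with the altered ballot: Plan G 0, Plan E 0, Plan A 2, Plan D 16.
The switch changes the winner from Plan A to Plan D.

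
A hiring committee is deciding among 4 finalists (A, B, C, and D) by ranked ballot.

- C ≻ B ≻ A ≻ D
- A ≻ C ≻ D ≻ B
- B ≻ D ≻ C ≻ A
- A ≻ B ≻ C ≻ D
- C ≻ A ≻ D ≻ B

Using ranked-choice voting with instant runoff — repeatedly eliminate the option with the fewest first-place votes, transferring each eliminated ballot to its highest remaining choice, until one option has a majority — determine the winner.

C

Round 1: A 2, C 2, B 1, D 0. D has the fewest and is eliminated.
Round 2: A 2, C 2, B 1. B has the fewest and is eliminated.
Round 3: C 3, A 2. C has a majority.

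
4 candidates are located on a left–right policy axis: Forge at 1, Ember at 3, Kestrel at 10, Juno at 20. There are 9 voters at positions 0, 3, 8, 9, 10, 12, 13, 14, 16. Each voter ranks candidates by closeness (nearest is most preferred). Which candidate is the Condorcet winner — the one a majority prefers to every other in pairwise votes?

With single-peaked preferences on a line, the Condorcet winner is the candidate closest to the median voter.
The median voter (position 10) is closest to Kestrel at 10.
Check: Kestrel vs Forge — voters closer to Kestrel: 7 of 9.

Kestrel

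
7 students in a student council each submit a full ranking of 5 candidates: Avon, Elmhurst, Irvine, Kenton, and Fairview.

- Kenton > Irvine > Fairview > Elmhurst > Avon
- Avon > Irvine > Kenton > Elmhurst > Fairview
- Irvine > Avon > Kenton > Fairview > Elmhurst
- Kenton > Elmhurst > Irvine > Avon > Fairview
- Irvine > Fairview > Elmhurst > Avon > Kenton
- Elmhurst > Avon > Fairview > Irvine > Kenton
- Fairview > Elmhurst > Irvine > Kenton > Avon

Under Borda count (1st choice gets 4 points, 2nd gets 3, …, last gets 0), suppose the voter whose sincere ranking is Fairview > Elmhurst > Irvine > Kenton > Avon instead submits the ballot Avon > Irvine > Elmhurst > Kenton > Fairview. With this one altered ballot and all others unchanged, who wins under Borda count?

Irvine

Borda totals with the altered ballot: Avon 16, Elmhurst 13, Irvine 20, Kenton 13, Fairview 8.
The winner is unchanged: still Irvine.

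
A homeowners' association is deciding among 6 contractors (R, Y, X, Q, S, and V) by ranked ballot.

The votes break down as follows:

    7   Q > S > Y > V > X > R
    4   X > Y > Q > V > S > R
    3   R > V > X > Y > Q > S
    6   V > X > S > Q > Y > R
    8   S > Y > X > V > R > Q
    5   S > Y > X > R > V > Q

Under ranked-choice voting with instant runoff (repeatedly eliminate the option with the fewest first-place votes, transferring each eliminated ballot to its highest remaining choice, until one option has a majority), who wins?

Round 1: S 13, Q 7, V 6, X 4, R 3, Y 0. Y has the fewest and is eliminated.
Round 2: S 13, Q 7, V 6, X 4, R 3. R has the fewest and is eliminated.
Round 3: S 13, V 9, Q 7, X 4. X has the fewest and is eliminated.
Round 4: S 13, Q 11, V 9. V has the fewest and is eliminated.
Round 5: S 19, Q 14. S has a majority.

S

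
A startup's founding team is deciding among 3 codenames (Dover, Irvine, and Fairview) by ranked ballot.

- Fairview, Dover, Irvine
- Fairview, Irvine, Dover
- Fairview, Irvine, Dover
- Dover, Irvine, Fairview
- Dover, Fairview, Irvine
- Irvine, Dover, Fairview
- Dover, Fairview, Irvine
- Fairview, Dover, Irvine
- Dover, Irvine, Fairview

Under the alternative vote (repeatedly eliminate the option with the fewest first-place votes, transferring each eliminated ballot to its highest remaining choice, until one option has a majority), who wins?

Round 1: Dover 4, Fairview 4, Irvine 1. Irvine has the fewest and is eliminated.
Round 2: Dover 5, Fairview 4. Dover has a majority.

Dover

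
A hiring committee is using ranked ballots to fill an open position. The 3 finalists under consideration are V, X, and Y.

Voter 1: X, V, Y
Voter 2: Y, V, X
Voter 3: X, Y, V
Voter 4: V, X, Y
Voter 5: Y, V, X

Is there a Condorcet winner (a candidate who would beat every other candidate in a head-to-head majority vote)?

No

Head-to-head results (5 voters total):
V vs X: V wins 3–2.
V vs Y: Y wins 3–2.
X vs Y: X wins 3–2.
No candidate beats all others: V beats X beats Y beats V, a majority cycle.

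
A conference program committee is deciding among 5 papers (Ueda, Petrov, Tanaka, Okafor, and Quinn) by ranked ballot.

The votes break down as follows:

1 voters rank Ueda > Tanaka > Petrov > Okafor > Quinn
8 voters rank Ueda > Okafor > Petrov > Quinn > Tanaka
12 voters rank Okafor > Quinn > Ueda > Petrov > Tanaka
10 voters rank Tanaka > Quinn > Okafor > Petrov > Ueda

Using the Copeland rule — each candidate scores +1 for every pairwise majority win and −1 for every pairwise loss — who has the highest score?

Okafor

Pairwise results:
  Ueda vs Petrov: Ueda wins 21–10.
  Ueda vs Tanaka: Ueda wins 21–10.
  Ueda vs Okafor: Okafor wins 22–9.
  Ueda vs Quinn: Quinn wins 22–9.
  Petrov vs Tanaka: Petrov wins 20–11.
  Petrov vs Okafor: Okafor wins 30–1.
  Petrov vs Quinn: Quinn wins 22–9.
  Tanaka vs Okafor: Okafor wins 20–11.
  Tanaka vs Quinn: Quinn wins 20–11.
  Okafor vs Quinn: Okafor wins 21–10.
Copeland scores (wins − losses):
  Ueda: 2 − 2 = 0
  Petrov: 1 − 3 = -2
  Tanaka: 0 − 4 = -4
  Okafor: 4 − 0 = 4
  Quinn: 3 − 1 = 2
Okafor has the best Copeland score.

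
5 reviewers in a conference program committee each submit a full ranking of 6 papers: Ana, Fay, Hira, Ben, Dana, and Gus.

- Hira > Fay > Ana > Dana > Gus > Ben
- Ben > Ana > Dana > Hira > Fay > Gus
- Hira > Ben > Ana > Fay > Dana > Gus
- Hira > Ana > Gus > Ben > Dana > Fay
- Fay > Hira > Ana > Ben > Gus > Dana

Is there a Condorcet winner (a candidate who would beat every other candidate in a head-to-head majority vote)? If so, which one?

Hira

Head-to-head results (5 voters total):
Ana vs Fay: Ana wins 3–2.
Ana vs Hira: Hira wins 4–1.
Ana vs Ben: Ana wins 3–2.
Ana vs Dana: Ana wins 5–0.
Ana vs Gus: Ana wins 5–0.
Fay vs Hira: Hira wins 4–1.
Fay vs Ben: Ben wins 3–2.
Fay vs Dana: Fay wins 3–2.
Fay vs Gus: Fay wins 4–1.
Hira vs Ben: Hira wins 4–1.
Hira vs Dana: Hira wins 4–1.
Hira vs Gus: Hira wins 5–0.
Ben vs Dana: Ben wins 4–1.
Ben vs Gus: Ben wins 3–2.
Dana vs Gus: Dana wins 3–2.
Hira beats each rival — Ana (4–1), Fay (4–1), Ben (4–1), Dana (4–1), Gus (5–0) — so Hira is the Condorcet winner.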